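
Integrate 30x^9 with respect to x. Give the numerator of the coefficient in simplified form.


Apply the power rule for integration:
integral of ax^n dx = a/(n+1) * x^(n+1) + C
integral of 30x^9 dx
= 30/10 * x^10 + C
= 3 * x^10 + C
The coefficient in lowest terms is 3 = 3/1, so its numerator is 3

3


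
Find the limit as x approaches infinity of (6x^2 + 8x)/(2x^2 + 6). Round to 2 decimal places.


For limits at infinity with equal-degree polynomials,
we compare leading coefficients.
Numerator leading term: 6x^2
Denominator leading term: 2x^2
Divide both by x^2:
lim = (6 + 8/x) / (2 + 6/x^2)
As x -> infinity, the 1/x and 1/x^2 terms vanish:
= 6/2 = 3 = 3.00

3.00


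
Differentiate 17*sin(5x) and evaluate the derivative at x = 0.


Apply the chain rule to differentiate 17*sin(5x):
d/dx [17*sin(5x)]
= 17 * cos(5x) * d/dx(5x)
= 17 * 5 * cos(5x)
= 85 * cos(5x)
Evaluate at x = 0:
= 85 * cos(0)
= 85 * 1
= 85

85


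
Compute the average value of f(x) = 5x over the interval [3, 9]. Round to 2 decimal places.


Average value = 1/(b-a) * integral from a to b of f(x) dx
First compute the integral of 5x:
F(x) = (5/2)x^2
F(9) = 5/2 * 81 + 0 * 9 = 405/2
F(3) = 5/2 * 9 + 0 * 3 = 45/2
Integral = 405/2 - 45/2 = 180
Average = 180 / (9 - 3) = 180 / 6
= 30 = 30.00

30.00


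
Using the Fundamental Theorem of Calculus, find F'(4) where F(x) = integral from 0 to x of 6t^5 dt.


By the Fundamental Theorem of Calculus (Part 1):
If F(x) = integral from 0 to x of f(t) dt, then F'(x) = f(x)
Here f(t) = 6t^5
So F'(x) = 6x^5
Evaluate at x = 4:
F'(4) = 6 * 4^5
= 6 * 1024
= 6144

6144


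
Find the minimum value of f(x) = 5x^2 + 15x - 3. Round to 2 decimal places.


For a quadratic f(x) = ax^2 + bx + c with a > 0, the minimum is at the vertex.
Vertex x-coordinate: x = -b/(2a)
x = -(15) / (2 * 5)
x = -15/10 = -3/2
Substitute back to find the minimum value:
f(-3/2) = 5 * (-3/2)^2 + 15 * (-3/2) - 3
= 45/4 - 45/2 - 3
= -57/4 = -14.25

-14.25


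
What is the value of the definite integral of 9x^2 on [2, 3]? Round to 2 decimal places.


Find the antiderivative of 9x^2:
F(x) = 9/3 * x^3
Apply the Fundamental Theorem of Calculus:
F(3) - F(2)
= 9/3 * 3^3 - 9/3 * 2^3
= 9/3 * (27 - 8)
= 9/3 * 19
= 57 = 57.00

57.00


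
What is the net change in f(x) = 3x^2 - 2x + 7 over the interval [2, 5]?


Net change = f(b) - f(a)
f(x) = 3x^2 - 2x + 7
Compute f(5):
f(5) = 3 * 5^2 - 2 * 5 + 7
= 75 - 10 + 7
= 72
Compute f(2):
f(2) = 3 * 2^2 - 2 * 2 + 7
= 12 - 4 + 7
= 15
Net change = 72 - 15 = 57

57


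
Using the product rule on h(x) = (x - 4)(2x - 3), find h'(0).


Let u(x) = x - 4 and v(x) = 2x - 3
u'(x) = 1
v'(x) = 2
Product rule: h'(x) = u'(x)*v(x) + u(x)*v'(x)
= 1 * (2x - 3) + (x - 4) * 2
At x = 0:
u(0) = 1 * 0 - 4 = -4
v(0) = 2 * 0 - 3 = -3
h'(0) = 1 * (-3) + (-4) * 2
= -3 - 8
= -11

-11


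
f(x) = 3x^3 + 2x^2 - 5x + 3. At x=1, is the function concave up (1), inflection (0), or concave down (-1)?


Concavity is determined by the sign of f''(x).
f(x) = 3x^3 + 2x^2 - 5x + 3
f'(x) = 9x^2 + 4x - 5
f''(x) = 18x + 4
f''(1) = 18 * 1 + 4
= 18 + 4
= 22
Since f''(1) > 0, the function is concave up (1)

1


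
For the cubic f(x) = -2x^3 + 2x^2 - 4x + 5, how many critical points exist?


Find where f'(x) = 0:
f(x) = -2x^3 + 2x^2 - 4x + 5
f'(x) = -6x^2 + 4x - 4
This is a quadratic in x. Use the discriminant to count real roots.
Discriminant = (4)^2 - 4 * (-6) * (-4)
= 16 - 96
= -80
Since discriminant < 0, f'(x) = 0 has no real solutions.
Number of critical points: 0

0


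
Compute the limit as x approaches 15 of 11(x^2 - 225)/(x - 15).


Direct substitution gives 0/0, so we factor the numerator.
Factor: 11(x^2 - 225) = 11 * (x - 15)(x + 15)
Cancel the common factor (x - 15):
11(x^2 - 225)/(x - 15) = 11 * (x + 15)
Now substitute x = 15:
= 11 * (15 + 15) = 330

330


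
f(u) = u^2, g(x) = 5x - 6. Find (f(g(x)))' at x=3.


Using the chain rule: (f(g(x)))' = f'(g(x)) * g'(x)
First, find g(3):
g(3) = 5 * 3 - 6 = 9
Next, f'(u) = 2u
And g'(x) = 5
So f'(g(3)) * g'(3)
= 2 * 9 * 5
= 90

90


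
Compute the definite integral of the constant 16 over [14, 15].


The integral of a constant k over [a, b] equals k * (b - a).
integral from 14 to 15 of 16 dx
= 16 * (15 - 14)
= 16 * 1
= 16

16


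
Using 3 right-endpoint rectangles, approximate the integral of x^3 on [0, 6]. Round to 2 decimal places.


Right Riemann sum uses right endpoints of each subinterval.
Interval: [0, 6], n = 3
dx = (6 - 0) / 3 = 2
Right endpoints: [2, 4, 6]
f values: [8, 64, 216]
Sum = dx * (sum of f values)
= 2 * 288
= 576 = 576.00

576.00


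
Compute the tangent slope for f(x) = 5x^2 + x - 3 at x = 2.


The slope of the tangent line equals f'(x) at the point.
f(x) = 5x^2 + x - 3
f'(x) = 10x + 1
At x = 2:
f'(2) = 10 * 2 + 1
= 20 + 1
= 21

21


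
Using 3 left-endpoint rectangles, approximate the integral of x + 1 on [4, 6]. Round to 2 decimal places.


Left Riemann sum uses left endpoints of each subinterval.
Interval: [4, 6], n = 3
dx = (6 - 4) / 3 = 2/3
Left endpoints: [4, 14/3, 16/3]
f values: [5, 17/3, 19/3]
Sum = dx * (sum of f values)
= 2/3 * 17
= 34/3 ≈ 11.33

11.33


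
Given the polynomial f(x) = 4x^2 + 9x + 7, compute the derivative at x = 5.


Differentiate term by term using power and sum rules:
f(x) = 4x^2 + 9x + 7
f'(x) = 8x + 9
Substitute x = 5:
f'(5) = 8 * 5 + 9
= 40 + 9
= 49

49


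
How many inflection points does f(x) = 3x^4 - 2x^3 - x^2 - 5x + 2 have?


Inflection points occur where f''(x) = 0 and concavity changes.
f(x) = 3x^4 - 2x^3 - x^2 - 5x + 2
f'(x) = 12x^3 - 6x^2 - 2x - 5
f''(x) = 36x^2 - 12x - 2
This is a quadratic in x. Use the discriminant to count real roots.
Discriminant = (-12)^2 - 4 * 36 * (-2)
= 144 - (-288)
= 432
Since discriminant > 0, f''(x) = 0 has 2 distinct real solutions.
A quadratic with two distinct real roots changes sign at each root, so concavity changes at both.
Number of inflection points: 2

2


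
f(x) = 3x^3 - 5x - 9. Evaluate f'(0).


Differentiate f(x) = 3x^3 - 5x - 9 term by term:
f'(x) = 9x^2 - 5
Substitute x = 0:
f'(0) = 9 * 0^2 + 0 * 0 - 5
= 0 + 0 - 5
= -5

-5


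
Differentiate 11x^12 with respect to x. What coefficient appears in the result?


We apply the power rule: d/dx [ax^n] = a*n * x^(n-1)
d/dx [11x^12]
= 11 * 12 * x^(12-1)
= 132x^11
The coefficient is 132

132


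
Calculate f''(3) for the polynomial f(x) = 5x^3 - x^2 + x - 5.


First derivative:
f'(x) = 15x^2 - 2x + 1
Second derivative:
f''(x) = 30x - 2
Substitute x = 3:
f''(3) = 30 * 3 - 2
= 90 - 2
= 88

88


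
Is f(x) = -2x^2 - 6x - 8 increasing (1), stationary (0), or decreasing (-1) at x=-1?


Compute f'(x) to determine behavior:
f'(x) = -4x - 6
f'(-1) = -4 * (-1) - 6
= 4 - 6
= -2
Since f'(-1) < 0, the function is decreasing (-1)

-1


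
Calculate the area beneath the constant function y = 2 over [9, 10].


The area under a constant function y = 2 is a rectangle.
Width = 10 - 9 = 1
Height = 2
Area = width * height
= 1 * 2
= 2

2


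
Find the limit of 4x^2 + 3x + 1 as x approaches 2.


Since polynomials are continuous, we use direct substitution.
lim(x->2) of 4x^2 + 3x + 1
= 4 * 2^2 + 3 * 2 + 1
= 16 + 6 + 1
= 23

23


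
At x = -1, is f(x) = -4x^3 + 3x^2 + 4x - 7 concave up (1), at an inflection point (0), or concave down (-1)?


Concavity is determined by the sign of f''(x).
f(x) = -4x^3 + 3x^2 + 4x - 7
f'(x) = -12x^2 + 6x + 4
f''(x) = -24x + 6
f''(-1) = -24 * (-1) + 6
= 24 + 6
= 30
Since f''(-1) > 0, the function is concave up (1)

1


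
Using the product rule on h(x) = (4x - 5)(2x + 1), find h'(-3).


Let u(x) = 4x - 5 and v(x) = 2x + 1
u'(x) = 4
v'(x) = 2
Product rule: h'(x) = u'(x)*v(x) + u(x)*v'(x)
= 4 * (2x + 1) + (4x - 5) * 2
At x = -3:
u(-3) = 4 * (-3) - 5 = -17
v(-3) = 2 * (-3) + 1 = -5
h'(-3) = 4 * (-5) + (-17) * 2
= -20 - 34
= -54

-54


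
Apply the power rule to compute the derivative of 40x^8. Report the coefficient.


We apply the power rule: d/dx [ax^n] = a*n * x^(n-1)
d/dx [40x^8]
= 40 * 8 * x^(8-1)
= 320x^7
The coefficient is 320

320


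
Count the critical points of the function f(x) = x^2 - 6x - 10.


Find where f'(x) = 0:
f'(x) = 2x - 6
Set f'(x) = 0:
2x - 6 = 0
x = 6 / 2 = 3
This is a linear equation in x, so there is exactly one solution.
Number of critical points: 1

1


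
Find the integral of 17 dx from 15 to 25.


The integral of a constant k over [a, b] equals k * (b - a).
integral from 15 to 25 of 17 dx
= 17 * (25 - 15)
= 17 * 10
= 170

170


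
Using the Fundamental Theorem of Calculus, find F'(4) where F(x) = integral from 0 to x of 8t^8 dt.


By the Fundamental Theorem of Calculus (Part 1):
If F(x) = integral from 0 to x of f(t) dt, then F'(x) = f(x)
Here f(t) = 8t^8
So F'(x) = 8x^8
Evaluate at x = 4:
F'(4) = 8 * 4^8
= 8 * 65536
= 524288

524288


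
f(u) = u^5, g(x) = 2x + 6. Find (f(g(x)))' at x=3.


Using the chain rule: (f(g(x)))' = f'(g(x)) * g'(x)
First, find g(3):
g(3) = 2 * 3 + 6 = 12
Next, f'(u) = 5u^4
And g'(x) = 2
So f'(g(3)) * g'(3)
= 5 * 12^4 * 2
= 5 * 20736 * 2
= 207360

207360


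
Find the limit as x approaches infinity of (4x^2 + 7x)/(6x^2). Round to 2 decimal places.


For limits at infinity with equal-degree polynomials,
we compare leading coefficients.
Numerator leading term: 4x^2
Denominator leading term: 6x^2
Divide both by x^2:
lim = (4 + 7/x) / (6)
As x -> infinity, the 1/x and 1/x^2 terms vanish:
= 4/6 = 2/3 ≈ 0.67

0.67


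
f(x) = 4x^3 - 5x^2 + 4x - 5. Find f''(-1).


First derivative:
f'(x) = 12x^2 - 10x + 4
Second derivative:
f''(x) = 24x - 10
Substitute x = -1:
f''(-1) = 24 * (-1) - 10
= -24 - 10
= -34

-34


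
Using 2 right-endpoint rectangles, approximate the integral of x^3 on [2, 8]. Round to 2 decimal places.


Right Riemann sum uses right endpoints of each subinterval.
Interval: [2, 8], n = 2
dx = (8 - 2) / 2 = 3
Right endpoints: [5, 8]
f values: [125, 512]
Sum = dx * (sum of f values)
= 3 * 637
= 1911 = 1911.00

1911.00


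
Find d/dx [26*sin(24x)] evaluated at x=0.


Apply the chain rule to differentiate 26*sin(24x):
d/dx [26*sin(24x)]
= 26 * cos(24x) * d/dx(24x)
= 26 * 24 * cos(24x)
= 624 * cos(24x)
Evaluate at x = 0:
= 624 * cos(0)
= 624 * 1
= 624

624


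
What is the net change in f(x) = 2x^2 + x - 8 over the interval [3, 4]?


Net change = f(b) - f(a)
f(x) = 2x^2 + x - 8
Compute f(4):
f(4) = 2 * 4^2 + 1 * 4 - 8
= 32 + 4 - 8
= 28
Compute f(3):
f(3) = 2 * 3^2 + 1 * 3 - 8
= 18 + 3 - 8
= 13
Net change = 28 - 13 = 15

15


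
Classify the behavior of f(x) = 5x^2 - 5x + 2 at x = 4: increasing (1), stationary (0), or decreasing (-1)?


Compute f'(x) to determine behavior:
f'(x) = 10x - 5
f'(4) = 10 * 4 - 5
= 40 - 5
= 35
Since f'(4) > 0, the function is increasing (1)

1


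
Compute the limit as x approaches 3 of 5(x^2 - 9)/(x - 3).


Direct substitution gives 0/0, so we factor the numerator.
Factor: 5(x^2 - 9) = 5 * (x - 3)(x + 3)
Cancel the common factor (x - 3):
5(x^2 - 9)/(x - 3) = 5 * (x + 3)
Now substitute x = 3:
= 5 * (3 + 3) = 30

30


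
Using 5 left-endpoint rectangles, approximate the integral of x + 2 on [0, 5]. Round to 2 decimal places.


Left Riemann sum uses left endpoints of each subinterval.
Interval: [0, 5], n = 5
dx = (5 - 0) / 5 = 1
Left endpoints: [0, 1, 2, 3, 4]
f values: [2, 3, 4, 5, 6]
Sum = dx * (sum of f values)
= 1 * 20
= 20 = 20.00

20.00


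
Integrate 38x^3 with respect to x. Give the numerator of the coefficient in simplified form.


Apply the power rule for integration:
integral of ax^n dx = a/(n+1) * x^(n+1) + C
integral of 38x^3 dx
= 38/4 * x^4 + C
= 19/2 * x^4 + C
The coefficient in lowest terms is 19/2, and its numerator is 19

19


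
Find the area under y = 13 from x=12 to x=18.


The area under a constant function y = 13 is a rectangle.
Width = 18 - 12 = 6
Height = 13
Area = width * height
= 6 * 13
= 78

78


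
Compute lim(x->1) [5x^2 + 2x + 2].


Since polynomials are continuous, we use direct substitution.
lim(x->1) of 5x^2 + 2x + 2
= 5 * 1^2 + 2 * 1 + 2
= 5 + 2 + 2
= 9

9


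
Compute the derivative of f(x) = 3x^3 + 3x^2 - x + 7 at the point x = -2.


Differentiate f(x) = 3x^3 + 3x^2 - x + 7 term by term:
f'(x) = 9x^2 + 6x - 1
Substitute x = -2:
f'(-2) = 9 * (-2)^2 + 6 * (-2) - 1
= 36 - 12 - 1
= 23

23


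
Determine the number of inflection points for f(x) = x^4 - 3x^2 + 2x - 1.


Inflection points occur where f''(x) = 0 and concavity changes.
f(x) = x^4 - 3x^2 + 2x - 1
f'(x) = 4x^3 - 6x + 2
f''(x) = 12x^2 - 6
This is a quadratic in x. Use the discriminant to count real roots.
Discriminant = (0)^2 - 4 * 12 * (-6)
= 0 - (-288)
= 288
Since discriminant > 0, f''(x) = 0 has 2 distinct real solutions.
A quadratic with two distinct real roots changes sign at each root, so concavity changes at both.
Number of inflection points: 2

2


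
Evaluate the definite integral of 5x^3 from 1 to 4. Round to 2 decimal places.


Find the antiderivative of 5x^3:
F(x) = 5/4 * x^4
Apply the Fundamental Theorem of Calculus:
F(4) - F(1)
= 5/4 * 4^4 - 5/4 * 1^4
= 5/4 * (256 - 1)
= 5/4 * 255
= 1275/4 = 318.75

318.75


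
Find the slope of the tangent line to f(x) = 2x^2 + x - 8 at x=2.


The slope of the tangent line equals f'(x) at the point.
f(x) = 2x^2 + x - 8
f'(x) = 4x + 1
At x = 2:
f'(2) = 4 * 2 + 1
= 8 + 1
= 9

9


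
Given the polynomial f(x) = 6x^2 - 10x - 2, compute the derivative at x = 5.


Differentiate term by term using power and sum rules:
f(x) = 6x^2 - 10x - 2
f'(x) = 12x - 10
Substitute x = 5:
f'(5) = 12 * 5 - 10
= 60 - 10
= 50

50


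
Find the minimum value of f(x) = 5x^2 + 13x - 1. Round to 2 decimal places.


For a quadratic f(x) = ax^2 + bx + c with a > 0, the minimum is at the vertex.
Vertex x-coordinate: x = -b/(2a)
x = -(13) / (2 * 5)
x = -13/10
Substitute back to find the minimum value:
f(-13/10) = 5 * (-13/10)^2 + 13 * (-13/10) - 1
= 169/20 - 169/10 - 1
= -189/20 = -9.45

-9.45


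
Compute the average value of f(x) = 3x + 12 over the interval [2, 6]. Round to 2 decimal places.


Average value = 1/(b-a) * integral from a to b of f(x) dx
First compute the integral of 3x + 12:
F(x) = (3/2)x^2 + 12x
F(6) = 3/2 * 36 + 12 * 6 = 126
F(2) = 3/2 * 4 + 12 * 2 = 30
Integral = 126 - 30 = 96
Average = 96 / (6 - 2) = 96 / 4
= 24 = 24.00

24.00


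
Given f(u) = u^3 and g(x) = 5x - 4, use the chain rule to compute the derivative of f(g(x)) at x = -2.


Using the chain rule: (f(g(x)))' = f'(g(x)) * g'(x)
First, find g(-2):
g(-2) = 5 * (-2) - 4 = -14
Next, f'(u) = 3u^2
And g'(x) = 5
So f'(g(-2)) * g'(-2)
= 3 * (-14)^2 * 5
= 3 * 196 * 5
= 2940

2940


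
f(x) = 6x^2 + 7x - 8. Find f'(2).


Differentiate term by term using power and sum rules:
f(x) = 6x^2 + 7x - 8
f'(x) = 12x + 7
Substitute x = 2:
f'(2) = 12 * 2 + 7
= 24 + 7
= 31

31


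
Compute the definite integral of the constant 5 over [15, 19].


The integral of a constant k over [a, b] equals k * (b - a).
integral from 15 to 19 of 5 dx
= 5 * (19 - 15)
= 5 * 4
= 20

20


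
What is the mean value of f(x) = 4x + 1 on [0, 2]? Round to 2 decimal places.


Average value = 1/(b-a) * integral from a to b of f(x) dx
First compute the integral of 4x + 1:
F(x) = 2x^2 + x
F(2) = 2 * 4 + 1 * 2 = 10
F(0) = 2 * 0 + 1 * 0 = 0
Integral = 10 - 0 = 10
Average = 10 / (2 - 0) = 10 / 2
= 5 = 5.00

5.00


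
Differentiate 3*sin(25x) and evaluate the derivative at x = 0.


Apply the chain rule to differentiate 3*sin(25x):
d/dx [3*sin(25x)]
= 3 * cos(25x) * d/dx(25x)
= 3 * 25 * cos(25x)
= 75 * cos(25x)
Evaluate at x = 0:
= 75 * cos(0)
= 75 * 1
= 75

75


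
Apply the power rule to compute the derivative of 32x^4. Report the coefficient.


We apply the power rule: d/dx [ax^n] = a*n * x^(n-1)
d/dx [32x^4]
= 32 * 4 * x^(4-1)
= 128x^3
The coefficient is 128

128


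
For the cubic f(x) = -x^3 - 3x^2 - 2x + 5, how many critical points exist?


Find where f'(x) = 0:
f(x) = -x^3 - 3x^2 - 2x + 5
f'(x) = -3x^2 - 6x - 2
This is a quadratic in x. Use the discriminant to count real roots.
Discriminant = (-6)^2 - 4 * (-3) * (-2)
= 36 - 24
= 12
Since discriminant > 0, f'(x) = 0 has 2 real solutions.
Number of critical points: 2

2


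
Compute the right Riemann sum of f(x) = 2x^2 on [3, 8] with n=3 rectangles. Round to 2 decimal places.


Right Riemann sum uses right endpoints of each subinterval.
Interval: [3, 8], n = 3
dx = (8 - 3) / 3 = 5/3
Right endpoints: [14/3, 19/3, 8]
f values: [392/9, 722/9, 128]
Sum = dx * (sum of f values)
= 5/3 * 2266/9
= 11330/27 ≈ 419.63

419.63


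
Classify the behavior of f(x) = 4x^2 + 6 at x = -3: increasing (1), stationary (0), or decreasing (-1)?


Compute f'(x) to determine behavior:
f'(x) = 8x
f'(-3) = 8 * (-3) + 0
= -24 + 0
= -24
Since f'(-3) < 0, the function is decreasing (-1)

-1


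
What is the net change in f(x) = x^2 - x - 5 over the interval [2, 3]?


Net change = f(b) - f(a)
f(x) = x^2 - x - 5
Compute f(3):
f(3) = 1 * 3^2 - 1 * 3 - 5
= 9 - 3 - 5
= 1
Compute f(2):
f(2) = 1 * 2^2 - 1 * 2 - 5
= 4 - 2 - 5
= -3
Net change = 1 - (-3) = 4

4


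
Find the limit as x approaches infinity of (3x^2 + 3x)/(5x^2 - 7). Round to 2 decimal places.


For limits at infinity with equal-degree polynomials,
we compare leading coefficients.
Numerator leading term: 3x^2
Denominator leading term: 5x^2
Divide both by x^2:
lim = (3 + 3/x) / (5 - 7/x^2)
As x -> infinity, the 1/x and 1/x^2 terms vanish:
= 3/5 = 0.60

0.60


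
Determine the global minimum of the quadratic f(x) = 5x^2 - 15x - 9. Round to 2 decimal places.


For a quadratic f(x) = ax^2 + bx + c with a > 0, the minimum is at the vertex.
Vertex x-coordinate: x = -b/(2a)
x = -(-15) / (2 * 5)
x = 15/10 = 3/2
Substitute back to find the minimum value:
f(3/2) = 5 * (3/2)^2 - 15 * (3/2) - 9
= 45/4 - 45/2 - 9
= -81/4 = -20.25

-20.25


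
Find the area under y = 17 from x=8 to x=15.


The area under a constant function y = 17 is a rectangle.
Width = 15 - 8 = 7
Height = 17
Area = width * height
= 7 * 17
= 119

119


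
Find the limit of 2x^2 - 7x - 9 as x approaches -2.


Since polynomials are continuous, we use direct substitution.
lim(x->-2) of 2x^2 - 7x - 9
= 2 * (-2)^2 - 7 * (-2) - 9
= 8 + 14 - 9
= 13

13


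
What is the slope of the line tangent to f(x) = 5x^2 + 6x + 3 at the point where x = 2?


The slope of the tangent line equals f'(x) at the point.
f(x) = 5x^2 + 6x + 3
f'(x) = 10x + 6
At x = 2:
f'(2) = 10 * 2 + 6
= 20 + 6
= 26

26


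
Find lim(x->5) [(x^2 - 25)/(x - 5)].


Direct substitution gives 0/0, so we factor the numerator.
Factor: (x^2 - 25) = (x - 5)(x + 5)
Cancel the common factor (x - 5):
(x^2 - 25)/(x - 5) = (x + 5)
Now substitute x = 5:
= (5 + 5) = 10

10


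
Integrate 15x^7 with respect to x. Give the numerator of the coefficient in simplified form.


Apply the power rule for integration:
integral of ax^n dx = a/(n+1) * x^(n+1) + C
integral of 15x^7 dx
= 15/8 * x^8 + C
The coefficient in lowest terms is 15/8, and its numerator is 15

15


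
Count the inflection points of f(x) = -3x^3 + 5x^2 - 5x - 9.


Inflection points occur where f''(x) = 0 and concavity changes.
f(x) = -3x^3 + 5x^2 - 5x - 9
f'(x) = -9x^2 + 10x - 5
f''(x) = -18x + 10
Set f''(x) = 0:
-18x + 10 = 0
x = -10 / (-18) = 5/9
Since f''(x) is linear (degree 1), it changes sign at this point.
Therefore there is exactly 1 inflection point.

1


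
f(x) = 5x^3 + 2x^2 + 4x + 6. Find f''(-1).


First derivative:
f'(x) = 15x^2 + 4x + 4
Second derivative:
f''(x) = 30x + 4
Substitute x = -1:
f''(-1) = 30 * (-1) + 4
= -30 + 4
= -26

-26


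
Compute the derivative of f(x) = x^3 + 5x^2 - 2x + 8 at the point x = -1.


Differentiate f(x) = x^3 + 5x^2 - 2x + 8 term by term:
f'(x) = 3x^2 + 10x - 2
Substitute x = -1:
f'(-1) = 3 * (-1)^2 + 10 * (-1) - 2
= 3 - 10 - 2
= -9

-9


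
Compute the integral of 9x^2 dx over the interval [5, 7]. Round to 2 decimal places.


Find the antiderivative of 9x^2:
F(x) = 9/3 * x^3
Apply the Fundamental Theorem of Calculus:
F(7) - F(5)
= 9/3 * 7^3 - 9/3 * 5^3
= 9/3 * (343 - 125)
= 9/3 * 218
= 654 = 654.00

654.00


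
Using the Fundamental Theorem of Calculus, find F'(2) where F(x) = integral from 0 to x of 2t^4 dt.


By the Fundamental Theorem of Calculus (Part 1):
If F(x) = integral from 0 to x of f(t) dt, then F'(x) = f(x)
Here f(t) = 2t^4
So F'(x) = 2x^4
Evaluate at x = 2:
F'(2) = 2 * 2^4
= 2 * 16
= 32

32


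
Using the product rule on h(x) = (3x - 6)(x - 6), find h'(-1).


Let u(x) = 3x - 6 and v(x) = x - 6
u'(x) = 3
v'(x) = 1
Product rule: h'(x) = u'(x)*v(x) + u(x)*v'(x)
= 3 * (x - 6) + (3x - 6) * 1
At x = -1:
u(-1) = 3 * (-1) - 6 = -9
v(-1) = 1 * (-1) - 6 = -7
h'(-1) = 3 * (-7) + (-9) * 1
= -21 - 9
= -30

-30


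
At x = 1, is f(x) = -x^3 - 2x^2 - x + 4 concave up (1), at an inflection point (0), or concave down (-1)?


Concavity is determined by the sign of f''(x).
f(x) = -x^3 - 2x^2 - x + 4
f'(x) = -3x^2 - 4x - 1
f''(x) = -6x - 4
f''(1) = -6 * 1 - 4
= -6 - 4
= -10
Since f''(1) < 0, the function is concave down (-1)

-1


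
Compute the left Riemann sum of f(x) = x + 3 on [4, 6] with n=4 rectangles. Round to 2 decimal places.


Left Riemann sum uses left endpoints of each subinterval.
Interval: [4, 6], n = 4
dx = (6 - 4) / 4 = 1/2
Left endpoints: [4, 9/2, 5, 11/2]
f values: [7, 15/2, 8, 17/2]
Sum = dx * (sum of f values)
= 1/2 * 31
= 31/2 = 15.50

15.50


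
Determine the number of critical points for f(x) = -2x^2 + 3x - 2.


Find where f'(x) = 0:
f'(x) = -4x + 3
Set f'(x) = 0:
-4x + 3 = 0
x = -3 / (-4) = 3/4
This is a linear equation in x, so there is exactly one solution.
Number of critical points: 1

1


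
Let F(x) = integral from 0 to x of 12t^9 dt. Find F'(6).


By the Fundamental Theorem of Calculus (Part 1):
If F(x) = integral from 0 to x of f(t) dt, then F'(x) = f(x)
Here f(t) = 12t^9
So F'(x) = 12x^9
Evaluate at x = 6:
F'(6) = 12 * 6^9
= 12 * 10077696
= 120932352

120932352


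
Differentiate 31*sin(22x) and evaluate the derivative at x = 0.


Apply the chain rule to differentiate 31*sin(22x):
d/dx [31*sin(22x)]
= 31 * cos(22x) * d/dx(22x)
= 31 * 22 * cos(22x)
= 682 * cos(22x)
Evaluate at x = 0:
= 682 * cos(0)
= 682 * 1
= 682

682


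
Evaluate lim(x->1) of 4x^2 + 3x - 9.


Since polynomials are continuous, we use direct substitution.
lim(x->1) of 4x^2 + 3x - 9
= 4 * 1^2 + 3 * 1 - 9
= 4 + 3 - 9
= -2

-2


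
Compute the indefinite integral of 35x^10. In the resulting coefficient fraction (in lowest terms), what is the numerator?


Apply the power rule for integration:
integral of ax^n dx = a/(n+1) * x^(n+1) + C
integral of 35x^10 dx
= 35/11 * x^11 + C
The coefficient in lowest terms is 35/11, and its numerator is 35

35


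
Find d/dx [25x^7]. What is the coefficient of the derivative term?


We apply the power rule: d/dx [ax^n] = a*n * x^(n-1)
d/dx [25x^7]
= 25 * 7 * x^(7-1)
= 175x^6
The coefficient is 175

175


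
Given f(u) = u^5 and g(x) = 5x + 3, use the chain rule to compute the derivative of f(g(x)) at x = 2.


Using the chain rule: (f(g(x)))' = f'(g(x)) * g'(x)
First, find g(2):
g(2) = 5 * 2 + 3 = 13
Next, f'(u) = 5u^4
And g'(x) = 5
So f'(g(2)) * g'(2)
= 5 * 13^4 * 5
= 5 * 28561 * 5
= 714025

714025


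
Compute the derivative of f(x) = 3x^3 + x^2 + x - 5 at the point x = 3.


Differentiate f(x) = 3x^3 + x^2 + x - 5 term by term:
f'(x) = 9x^2 + 2x + 1
Substitute x = 3:
f'(3) = 9 * 3^2 + 2 * 3 + 1
= 81 + 6 + 1
= 88

88


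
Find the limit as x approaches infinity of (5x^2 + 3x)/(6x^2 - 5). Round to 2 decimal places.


For limits at infinity with equal-degree polynomials,
we compare leading coefficients.
Numerator leading term: 5x^2
Denominator leading term: 6x^2
Divide both by x^2:
lim = (5 + 3/x) / (6 - 5/x^2)
As x -> infinity, the 1/x and 1/x^2 terms vanish:
= 5/6 ≈ 0.83

0.83


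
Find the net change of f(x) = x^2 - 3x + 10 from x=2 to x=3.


Net change = f(b) - f(a)
f(x) = x^2 - 3x + 10
Compute f(3):
f(3) = 1 * 3^2 - 3 * 3 + 10
= 9 - 9 + 10
= 10
Compute f(2):
f(2) = 1 * 2^2 - 3 * 2 + 10
= 4 - 6 + 10
= 8
Net change = 10 - 8 = 2

2


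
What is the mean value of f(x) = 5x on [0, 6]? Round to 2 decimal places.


Average value = 1/(b-a) * integral from a to b of f(x) dx
First compute the integral of 5x:
F(x) = (5/2)x^2
F(6) = 5/2 * 36 + 0 * 6 = 90
F(0) = 5/2 * 0 + 0 * 0 = 0
Integral = 90 - 0 = 90
Average = 90 / (6 - 0) = 90 / 6
= 15 = 15.00

15.00


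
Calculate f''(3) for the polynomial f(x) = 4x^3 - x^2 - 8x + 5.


First derivative:
f'(x) = 12x^2 - 2x - 8
Second derivative:
f''(x) = 24x - 2
Substitute x = 3:
f''(3) = 24 * 3 - 2
= 72 - 2
= 70

70


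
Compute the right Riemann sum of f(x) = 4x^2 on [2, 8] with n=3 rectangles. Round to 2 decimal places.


Right Riemann sum uses right endpoints of each subinterval.
Interval: [2, 8], n = 3
dx = (8 - 2) / 3 = 2
Right endpoints: [4, 6, 8]
f values: [64, 144, 256]
Sum = dx * (sum of f values)
= 2 * 464
= 928 = 928.00

928.00


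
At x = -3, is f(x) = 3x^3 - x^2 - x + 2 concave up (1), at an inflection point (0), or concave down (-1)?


Concavity is determined by the sign of f''(x).
f(x) = 3x^3 - x^2 - x + 2
f'(x) = 9x^2 - 2x - 1
f''(x) = 18x - 2
f''(-3) = 18 * (-3) - 2
= -54 - 2
= -56
Since f''(-3) < 0, the function is concave down (-1)

-1


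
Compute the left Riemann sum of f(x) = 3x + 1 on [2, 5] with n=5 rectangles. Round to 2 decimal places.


Left Riemann sum uses left endpoints of each subinterval.
Interval: [2, 5], n = 5
dx = (5 - 2) / 5 = 3/5
Left endpoints: [2, 13/5, 16/5, 19/5, 22/5]
f values: [7, 44/5, 53/5, 62/5, 71/5]
Sum = dx * (sum of f values)
= 3/5 * 53
= 159/5 = 31.80

31.80


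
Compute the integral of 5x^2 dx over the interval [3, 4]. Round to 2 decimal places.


Find the antiderivative of 5x^2:
F(x) = 5/3 * x^3
Apply the Fundamental Theorem of Calculus:
F(4) - F(3)
= 5/3 * 4^3 - 5/3 * 3^3
= 5/3 * (64 - 27)
= 5/3 * 37
= 185/3 ≈ 61.67

61.67


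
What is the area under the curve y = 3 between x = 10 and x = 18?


The area under a constant function y = 3 is a rectangle.
Width = 18 - 10 = 8
Height = 3
Area = width * height
= 8 * 3
= 24

24


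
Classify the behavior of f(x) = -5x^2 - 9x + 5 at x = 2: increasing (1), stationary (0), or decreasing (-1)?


Compute f'(x) to determine behavior:
f'(x) = -10x - 9
f'(2) = -10 * 2 - 9
= -20 - 9
= -29
Since f'(2) < 0, the function is decreasing (-1)

-1


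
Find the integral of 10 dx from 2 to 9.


The integral of a constant k over [a, b] equals k * (b - a).
integral from 2 to 9 of 10 dx
= 10 * (9 - 2)
= 10 * 7
= 70

70


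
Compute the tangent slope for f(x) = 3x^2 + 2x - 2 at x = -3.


The slope of the tangent line equals f'(x) at the point.
f(x) = 3x^2 + 2x - 2
f'(x) = 6x + 2
At x = -3:
f'(-3) = 6 * (-3) + 2
= -18 + 2
= -16

-16


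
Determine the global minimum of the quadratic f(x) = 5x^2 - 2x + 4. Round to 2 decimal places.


For a quadratic f(x) = ax^2 + bx + c with a > 0, the minimum is at the vertex.
Vertex x-coordinate: x = -b/(2a)
x = -(-2) / (2 * 5)
x = 2/10 = 1/5
Substitute back to find the minimum value:
f(1/5) = 5 * (1/5)^2 - 2 * (1/5) + 4
= 1/5 - 2/5 + 4
= 19/5 = 3.80

3.80


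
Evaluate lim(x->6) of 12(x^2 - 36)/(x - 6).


Direct substitution gives 0/0, so we factor the numerator.
Factor: 12(x^2 - 36) = 12 * (x - 6)(x + 6)
Cancel the common factor (x - 6):
12(x^2 - 36)/(x - 6) = 12 * (x + 6)
Now substitute x = 6:
= 12 * (6 + 6) = 144

144


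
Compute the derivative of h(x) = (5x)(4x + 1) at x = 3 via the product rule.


Let u(x) = 5x and v(x) = 4x + 1
u'(x) = 5
v'(x) = 4
Product rule: h'(x) = u'(x)*v(x) + u(x)*v'(x)
= 5 * (4x + 1) + (5x) * 4
At x = 3:
u(3) = 5 * 3 + 0 = 15
v(3) = 4 * 3 + 1 = 13
h'(3) = 5 * 13 + 15 * 4
= 65 + 60
= 125

125


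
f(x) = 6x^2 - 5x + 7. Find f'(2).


Differentiate term by term using power and sum rules:
f(x) = 6x^2 - 5x + 7
f'(x) = 12x - 5
Substitute x = 2:
f'(2) = 12 * 2 - 5
= 24 - 5
= 19

19


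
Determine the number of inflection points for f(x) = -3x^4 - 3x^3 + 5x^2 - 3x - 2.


Inflection points occur where f''(x) = 0 and concavity changes.
f(x) = -3x^4 - 3x^3 + 5x^2 - 3x - 2
f'(x) = -12x^3 - 9x^2 + 10x - 3
f''(x) = -36x^2 - 18x + 10
This is a quadratic in x. Use the discriminant to count real roots.
Discriminant = (-18)^2 - 4 * (-36) * 10
= 324 - (-1440)
= 1764
Since discriminant > 0, f''(x) = 0 has 2 distinct real solutions.
A quadratic with two distinct real roots changes sign at each root, so concavity changes at both.
Number of inflection points: 2

2


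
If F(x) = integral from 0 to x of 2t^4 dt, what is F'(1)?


By the Fundamental Theorem of Calculus (Part 1):
If F(x) = integral from 0 to x of f(t) dt, then F'(x) = f(x)
Here f(t) = 2t^4
So F'(x) = 2x^4
Evaluate at x = 1:
F'(1) = 2 * 1^4
= 2 * 1
= 2

2


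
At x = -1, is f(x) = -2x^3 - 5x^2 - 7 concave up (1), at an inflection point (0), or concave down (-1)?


Concavity is determined by the sign of f''(x).
f(x) = -2x^3 - 5x^2 - 7
f'(x) = -6x^2 - 10x
f''(x) = -12x - 10
f''(-1) = -12 * (-1) - 10
= 12 - 10
= 2
Since f''(-1) > 0, the function is concave up (1)

1


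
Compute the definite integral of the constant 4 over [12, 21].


The integral of a constant k over [a, b] equals k * (b - a).
integral from 12 to 21 of 4 dx
= 4 * (21 - 12)
= 4 * 9
= 36

36


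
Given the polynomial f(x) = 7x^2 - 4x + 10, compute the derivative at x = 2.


Differentiate term by term using power and sum rules:
f(x) = 7x^2 - 4x + 10
f'(x) = 14x - 4
Substitute x = 2:
f'(2) = 14 * 2 - 4
= 28 - 4
= 24

24


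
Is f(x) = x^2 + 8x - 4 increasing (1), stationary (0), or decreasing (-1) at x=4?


Compute f'(x) to determine behavior:
f'(x) = 2x + 8
f'(4) = 2 * 4 + 8
= 8 + 8
= 16
Since f'(4) > 0, the function is increasing (1)

1


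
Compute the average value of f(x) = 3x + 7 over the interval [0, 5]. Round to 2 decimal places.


Average value = 1/(b-a) * integral from a to b of f(x) dx
First compute the integral of 3x + 7:
F(x) = (3/2)x^2 + 7x
F(5) = 3/2 * 25 + 7 * 5 = 145/2
F(0) = 3/2 * 0 + 7 * 0 = 0
Integral = 145/2 - 0 = 145/2
Average = (145/2) / (5 - 0) = (145/2) / 5
= 29/2 = 14.50

14.50


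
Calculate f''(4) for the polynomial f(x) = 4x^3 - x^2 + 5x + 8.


First derivative:
f'(x) = 12x^2 - 2x + 5
Second derivative:
f''(x) = 24x - 2
Substitute x = 4:
f''(4) = 24 * 4 - 2
= 96 - 2
= 94

94


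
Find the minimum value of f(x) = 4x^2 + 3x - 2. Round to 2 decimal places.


For a quadratic f(x) = ax^2 + bx + c with a > 0, the minimum is at the vertex.
Vertex x-coordinate: x = -b/(2a)
x = -(3) / (2 * 4)
x = -3/8
Substitute back to find the minimum value:
f(-3/8) = 4 * (-3/8)^2 + 3 * (-3/8) - 2
= 9/16 - 9/8 - 2
= -41/16 ≈ -2.56

-2.56


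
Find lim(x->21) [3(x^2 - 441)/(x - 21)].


Direct substitution gives 0/0, so we factor the numerator.
Factor: 3(x^2 - 441) = 3 * (x - 21)(x + 21)
Cancel the common factor (x - 21):
3(x^2 - 441)/(x - 21) = 3 * (x + 21)
Now substitute x = 21:
= 3 * (21 + 21) = 126

126


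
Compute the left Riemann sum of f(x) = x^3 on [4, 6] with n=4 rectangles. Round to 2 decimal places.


Left Riemann sum uses left endpoints of each subinterval.
Interval: [4, 6], n = 4
dx = (6 - 4) / 4 = 1/2
Left endpoints: [4, 9/2, 5, 11/2]
f values: [64, 729/8, 125, 1331/8]
Sum = dx * (sum of f values)
= 1/2 * 893/2
= 893/4 = 223.25

223.25


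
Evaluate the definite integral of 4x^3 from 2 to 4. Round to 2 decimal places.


Find the antiderivative of 4x^3:
F(x) = 4/4 * x^4
Apply the Fundamental Theorem of Calculus:
F(4) - F(2)
= 4/4 * 4^4 - 4/4 * 2^4
= 4/4 * (256 - 16)
= 4/4 * 240
= 240 = 240.00

240.00


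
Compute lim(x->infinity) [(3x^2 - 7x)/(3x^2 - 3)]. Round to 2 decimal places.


For limits at infinity with equal-degree polynomials,
we compare leading coefficients.
Numerator leading term: 3x^2
Denominator leading term: 3x^2
Divide both by x^2:
lim = (3 - 7/x) / (3 - 3/x^2)
As x -> infinity, the 1/x and 1/x^2 terms vanish:
= 3/3 = 1 = 1.00

1.00


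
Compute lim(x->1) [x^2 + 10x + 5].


Since polynomials are continuous, we use direct substitution.
lim(x->1) of x^2 + 10x + 5
= 1 * 1^2 + 10 * 1 + 5
= 1 + 10 + 5
= 16

16


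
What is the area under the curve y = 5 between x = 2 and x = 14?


The area under a constant function y = 5 is a rectangle.
Width = 14 - 2 = 12
Height = 5
Area = width * height
= 12 * 5
= 60

60


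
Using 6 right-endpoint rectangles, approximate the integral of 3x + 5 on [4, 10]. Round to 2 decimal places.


Right Riemann sum uses right endpoints of each subinterval.
Interval: [4, 10], n = 6
dx = (10 - 4) / 6 = 1
Right endpoints: [5, 6, 7, 8, 9, 10]
f values: [20, 23, 26, 29, 32, 35]
Sum = dx * (sum of f values)
= 1 * 165
= 165 = 165.00

165.00


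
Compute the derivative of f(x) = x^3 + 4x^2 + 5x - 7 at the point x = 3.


Differentiate f(x) = x^3 + 4x^2 + 5x - 7 term by term:
f'(x) = 3x^2 + 8x + 5
Substitute x = 3:
f'(3) = 3 * 3^2 + 8 * 3 + 5
= 27 + 24 + 5
= 56

56


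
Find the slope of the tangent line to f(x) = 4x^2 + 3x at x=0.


The slope of the tangent line equals f'(x) at the point.
f(x) = 4x^2 + 3x
f'(x) = 8x + 3
At x = 0:
f'(0) = 8 * 0 + 3
= 0 + 3
= 3

3


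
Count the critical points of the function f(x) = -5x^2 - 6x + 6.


Find where f'(x) = 0:
f'(x) = -10x - 6
Set f'(x) = 0:
-10x - 6 = 0
x = 6 / (-10) = -3/5
This is a linear equation in x, so there is exactly one solution.
Number of critical points: 1

1


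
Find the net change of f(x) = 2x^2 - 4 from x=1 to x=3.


Net change = f(b) - f(a)
f(x) = 2x^2 - 4
Compute f(3):
f(3) = 2 * 3^2 + 0 * 3 - 4
= 18 + 0 - 4
= 14
Compute f(1):
f(1) = 2 * 1^2 + 0 * 1 - 4
= 2 + 0 - 4
= -2
Net change = 14 - (-2) = 16

16


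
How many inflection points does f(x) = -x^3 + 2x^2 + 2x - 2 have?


Inflection points occur where f''(x) = 0 and concavity changes.
f(x) = -x^3 + 2x^2 + 2x - 2
f'(x) = -3x^2 + 4x + 2
f''(x) = -6x + 4
Set f''(x) = 0:
-6x + 4 = 0
x = -4 / (-6) = 2/3
Since f''(x) is linear (degree 1), it changes sign at this point.
Therefore there is exactly 1 inflection point.

1


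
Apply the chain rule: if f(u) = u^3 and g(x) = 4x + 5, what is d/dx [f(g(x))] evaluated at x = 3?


Using the chain rule: (f(g(x)))' = f'(g(x)) * g'(x)
First, find g(3):
g(3) = 4 * 3 + 5 = 17
Next, f'(u) = 3u^2
And g'(x) = 4
So f'(g(3)) * g'(3)
= 3 * 17^2 * 4
= 3 * 289 * 4
= 3468

3468


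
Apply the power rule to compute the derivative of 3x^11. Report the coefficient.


We apply the power rule: d/dx [ax^n] = a*n * x^(n-1)
d/dx [3x^11]
= 3 * 11 * x^(11-1)
= 33x^10
The coefficient is 33

33


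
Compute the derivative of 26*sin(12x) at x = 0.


Apply the chain rule to differentiate 26*sin(12x):
d/dx [26*sin(12x)]
= 26 * cos(12x) * d/dx(12x)
= 26 * 12 * cos(12x)
= 312 * cos(12x)
Evaluate at x = 0:
= 312 * cos(0)
= 312 * 1
= 312

312


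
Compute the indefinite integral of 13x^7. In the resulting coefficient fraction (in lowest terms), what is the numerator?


Apply the power rule for integration:
integral of ax^n dx = a/(n+1) * x^(n+1) + C
integral of 13x^7 dx
= 13/8 * x^8 + C
The coefficient in lowest terms is 13/8, and its numerator is 13

13


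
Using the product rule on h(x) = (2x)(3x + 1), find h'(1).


Let u(x) = 2x and v(x) = 3x + 1
u'(x) = 2
v'(x) = 3
Product rule: h'(x) = u'(x)*v(x) + u(x)*v'(x)
= 2 * (3x + 1) + (2x) * 3
At x = 1:
u(1) = 2 * 1 + 0 = 2
v(1) = 3 * 1 + 1 = 4
h'(1) = 2 * 4 + 2 * 3
= 8 + 6
= 14

14


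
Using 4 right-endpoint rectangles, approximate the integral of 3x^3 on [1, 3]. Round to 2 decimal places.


Right Riemann sum uses right endpoints of each subinterval.
Interval: [1, 3], n = 4
dx = (3 - 1) / 4 = 1/2
Right endpoints: [3/2, 2, 5/2, 3]
f values: [81/8, 24, 375/8, 81]
Sum = dx * (sum of f values)
= 1/2 * 162
= 81 = 81.00

81.00


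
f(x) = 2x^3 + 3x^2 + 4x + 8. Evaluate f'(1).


Differentiate f(x) = 2x^3 + 3x^2 + 4x + 8 term by term:
f'(x) = 6x^2 + 6x + 4
Substitute x = 1:
f'(1) = 6 * 1^2 + 6 * 1 + 4
= 6 + 6 + 4
= 16

16


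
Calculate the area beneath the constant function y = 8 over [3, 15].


The area under a constant function y = 8 is a rectangle.
Width = 15 - 3 = 12
Height = 8
Area = width * height
= 12 * 8
= 96

96


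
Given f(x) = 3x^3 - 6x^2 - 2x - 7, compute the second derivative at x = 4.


First derivative:
f'(x) = 9x^2 - 12x - 2
Second derivative:
f''(x) = 18x - 12
Substitute x = 4:
f''(4) = 18 * 4 - 12
= 72 - 12
= 60

60


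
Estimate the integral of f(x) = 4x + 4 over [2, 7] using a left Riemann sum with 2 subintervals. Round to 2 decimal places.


Left Riemann sum uses left endpoints of each subinterval.
Interval: [2, 7], n = 2
dx = (7 - 2) / 2 = 5/2
Left endpoints: [2, 9/2]
f values: [12, 22]
Sum = dx * (sum of f values)
= 5/2 * 34
= 85 = 85.00

85.00


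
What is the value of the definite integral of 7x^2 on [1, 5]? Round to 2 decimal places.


Find the antiderivative of 7x^2:
F(x) = 7/3 * x^3
Apply the Fundamental Theorem of Calculus:
F(5) - F(1)
= 7/3 * 5^3 - 7/3 * 1^3
= 7/3 * (125 - 1)
= 7/3 * 124
= 868/3 ≈ 289.33

289.33


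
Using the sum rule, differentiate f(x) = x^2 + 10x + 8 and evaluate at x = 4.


Differentiate term by term using power and sum rules:
f(x) = x^2 + 10x + 8
f'(x) = 2x + 10
Substitute x = 4:
f'(4) = 2 * 4 + 10
= 8 + 10
= 18

18


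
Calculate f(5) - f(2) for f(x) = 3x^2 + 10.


Net change = f(b) - f(a)
f(x) = 3x^2 + 10
Compute f(5):
f(5) = 3 * 5^2 + 0 * 5 + 10
= 75 + 0 + 10
= 85
Compute f(2):
f(2) = 3 * 2^2 + 0 * 2 + 10
= 12 + 0 + 10
= 22
Net change = 85 - 22 = 63

63


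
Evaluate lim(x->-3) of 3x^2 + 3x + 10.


Since polynomials are continuous, we use direct substitution.
lim(x->-3) of 3x^2 + 3x + 10
= 3 * (-3)^2 + 3 * (-3) + 10
= 27 - 9 + 10
= 28

28


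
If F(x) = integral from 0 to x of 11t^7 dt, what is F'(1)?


By the Fundamental Theorem of Calculus (Part 1):
If F(x) = integral from 0 to x of f(t) dt, then F'(x) = f(x)
Here f(t) = 11t^7
So F'(x) = 11x^7
Evaluate at x = 1:
F'(1) = 11 * 1^7
= 11 * 1
= 11

11


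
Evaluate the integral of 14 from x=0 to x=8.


The integral of a constant k over [a, b] equals k * (b - a).
integral from 0 to 8 of 14 dx
= 14 * (8 - 0)
= 14 * 8
= 112

112


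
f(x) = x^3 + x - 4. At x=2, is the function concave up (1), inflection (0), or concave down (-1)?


Concavity is determined by the sign of f''(x).
f(x) = x^3 + x - 4
f'(x) = 3x^2 + 1
f''(x) = 6x
f''(2) = 6 * 2 + 0
= 12 + 0
= 12
Since f''(2) > 0, the function is concave up (1)

1


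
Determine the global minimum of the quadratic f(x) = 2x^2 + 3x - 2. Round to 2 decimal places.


For a quadratic f(x) = ax^2 + bx + c with a > 0, the minimum is at the vertex.
Vertex x-coordinate: x = -b/(2a)
x = -(3) / (2 * 2)
x = -3/4
Substitute back to find the minimum value:
f(-3/4) = 2 * (-3/4)^2 + 3 * (-3/4) - 2
= 9/8 - 9/4 - 2
= -25/8 ≈ -3.13

-3.13


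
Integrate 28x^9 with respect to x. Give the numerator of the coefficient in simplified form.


Apply the power rule for integration:
integral of ax^n dx = a/(n+1) * x^(n+1) + C
integral of 28x^9 dx
= 28/10 * x^10 + C
= 14/5 * x^10 + C
The coefficient in lowest terms is 14/5, and its numerator is 14

14


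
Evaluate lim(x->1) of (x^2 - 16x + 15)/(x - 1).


Direct substitution gives 0/0, so we factor the numerator.
Factor: (x^2 - 16x + 15) = (x - 1)(x - 15)
Cancel the common factor (x - 1):
(x^2 - 16x + 15)/(x - 1) = (x - 15)
Now substitute x = 1:
= (1) - (15) = -14

-14


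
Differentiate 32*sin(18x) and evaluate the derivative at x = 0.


Apply the chain rule to differentiate 32*sin(18x):
d/dx [32*sin(18x)]
= 32 * cos(18x) * d/dx(18x)
= 32 * 18 * cos(18x)
= 576 * cos(18x)
Evaluate at x = 0:
= 576 * cos(0)
= 576 * 1
= 576

576


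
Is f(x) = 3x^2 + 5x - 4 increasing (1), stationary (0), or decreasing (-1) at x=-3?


Compute f'(x) to determine behavior:
f'(x) = 6x + 5
f'(-3) = 6 * (-3) + 5
= -18 + 5
= -13
Since f'(-3) < 0, the function is decreasing (-1)

-1
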